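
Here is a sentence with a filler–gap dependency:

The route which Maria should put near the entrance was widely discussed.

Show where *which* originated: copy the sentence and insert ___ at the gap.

'which' is the direct object of 'put'. The gap is right after 'put'.

The route which Maria should put ___ near the entrance was widely discussed.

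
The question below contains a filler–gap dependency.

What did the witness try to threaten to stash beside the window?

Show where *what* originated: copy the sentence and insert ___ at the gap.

Underlying clause: The witness did try to threaten to stash what beside the window.
'what' functions as the direct object of 'stash'. The gap is right after 'stash'.

What did the witness try to threaten to stash ___ beside the window?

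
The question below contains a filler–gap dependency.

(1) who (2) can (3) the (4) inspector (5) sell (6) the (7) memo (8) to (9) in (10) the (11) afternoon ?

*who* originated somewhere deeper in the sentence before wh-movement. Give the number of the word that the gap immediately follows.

8

Underlying clause: The inspector can sell the memo to who in the afternoon.
'who' is the object of the preposition 'to' (recipient of 'sell'). It moves to the left edge, and the trace sits right after 'to':
Who can the inspector sell the memo to ___ in the afternoon?
'to' is word 8.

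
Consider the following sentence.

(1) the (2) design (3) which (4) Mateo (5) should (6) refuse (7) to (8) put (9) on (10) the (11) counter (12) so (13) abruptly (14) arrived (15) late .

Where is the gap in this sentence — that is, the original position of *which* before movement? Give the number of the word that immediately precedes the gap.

The filler 'which' is interpreted as the direct object of 'put'. Fronting leaves a gap immediately after 'put':
The design which Mateo should refuse to put ___ on the counter so abruptly arrived late.
'put' is word 8.

8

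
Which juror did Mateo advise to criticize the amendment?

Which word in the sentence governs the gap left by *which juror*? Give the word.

Underlying clause: Mateo did advise which juror to criticize the amendment.
The filler 'which juror' is interpreted as the direct object of 'advise'. It moves to the left edge, and the trace sits right after 'advise':
Which juror did Mateo advise ___ to criticize the amendment?

advise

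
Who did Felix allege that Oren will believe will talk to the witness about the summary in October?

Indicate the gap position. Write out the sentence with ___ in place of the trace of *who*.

Pre-movement form: Felix did allege that Oren will believe who will talk to the witness about the summary in October.
'who' is the subject of the clause embedded under 'believe'. The gap is right after 'believe'.

Who did Felix allege that Oren will believe ___ will talk to the witness about the summary in October?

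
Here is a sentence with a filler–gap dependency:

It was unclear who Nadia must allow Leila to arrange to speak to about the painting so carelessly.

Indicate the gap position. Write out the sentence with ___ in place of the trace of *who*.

Pre-movement form: Nadia must allow Leila to arrange to speak to who about the painting so carelessly.
The filler 'who' is interpreted as the object of the preposition 'to'. The gap is right after 'to'.

It was unclear who Nadia must allow Leila to arrange to speak to ___ about the painting so carelessly.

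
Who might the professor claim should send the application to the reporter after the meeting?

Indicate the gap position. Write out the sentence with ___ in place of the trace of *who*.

Who might the professor claim ___ should send the application to the reporter after the meeting?

Underlying clause: The professor might claim who should send the application to the reporter after the meeting.
'who' is the subject of the clause embedded under 'claim'. The gap is right after 'claim'.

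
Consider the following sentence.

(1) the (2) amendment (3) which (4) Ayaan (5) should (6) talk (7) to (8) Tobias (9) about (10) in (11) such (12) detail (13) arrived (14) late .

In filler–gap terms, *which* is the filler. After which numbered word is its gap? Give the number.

9

'which' functions as the object of the preposition 'about'. It moves to the left edge, and the trace sits right after 'about':
The amendment which Ayaan should talk to Tobias about ___ in such detail arrived late.
'about' is word 9.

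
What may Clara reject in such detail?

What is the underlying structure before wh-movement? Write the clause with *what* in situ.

'what' is the direct object of 'reject'. Wh-movement fronts it, leaving a gap right after 'reject':
What may Clara reject ___ in such detail?

Clara may reject what in such detail.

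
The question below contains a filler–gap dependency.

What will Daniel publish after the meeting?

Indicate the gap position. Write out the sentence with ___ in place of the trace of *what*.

What will Daniel publish ___ after the meeting?

Underlying clause: Daniel will publish what after the meeting.
'what' functions as the direct object of 'publish'. The gap is right after 'publish'.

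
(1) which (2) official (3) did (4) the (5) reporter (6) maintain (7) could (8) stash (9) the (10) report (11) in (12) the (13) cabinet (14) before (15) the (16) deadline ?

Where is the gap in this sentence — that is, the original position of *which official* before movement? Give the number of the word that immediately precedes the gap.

6

Before movement: The reporter did maintain which official could stash the report in the cabinet before the deadline.
'which official' is the subject of the clause embedded under 'maintain'. Fronting leaves a gap immediately after 'maintain':
Which official did the reporter maintain ___ could stash the report in the cabinet before the deadline?
'maintain' is word 6.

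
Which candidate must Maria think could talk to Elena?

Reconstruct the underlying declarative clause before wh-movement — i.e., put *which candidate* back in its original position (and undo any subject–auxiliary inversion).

'which candidate' functions as the subject of the clause embedded under 'think'. It moves to the left edge, and the trace sits right after 'think':
Which candidate must Maria think ___ could talk to Elena?

Maria must think which candidate could talk to Elena.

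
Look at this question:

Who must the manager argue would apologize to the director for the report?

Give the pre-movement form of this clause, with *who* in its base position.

The manager must argue who would apologize to the director for the report.

'who' functions as the subject of the clause embedded under 'argue'. Fronting leaves a gap immediately after 'argue':
Who must the manager argue ___ would apologize to the director for the report?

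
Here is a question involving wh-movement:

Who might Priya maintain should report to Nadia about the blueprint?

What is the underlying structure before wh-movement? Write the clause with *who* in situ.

Priya might maintain who should report to Nadia about the blueprint.

The filler 'who' is interpreted as the subject of the clause embedded under 'maintain'. Fronting leaves a gap immediately after 'maintain':
Who might Priya maintain ___ should report to Nadia about the blueprint?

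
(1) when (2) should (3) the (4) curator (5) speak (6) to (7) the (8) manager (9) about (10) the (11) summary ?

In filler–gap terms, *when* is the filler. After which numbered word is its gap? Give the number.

In situ: The curator should speak to the manager about the summary when.
The filler 'when' is interpreted as the temporal adjunct. Fronting leaves a gap immediately after 'summary':
When should the curator speak to the manager about the summary ___?
'summary' is word 11.

11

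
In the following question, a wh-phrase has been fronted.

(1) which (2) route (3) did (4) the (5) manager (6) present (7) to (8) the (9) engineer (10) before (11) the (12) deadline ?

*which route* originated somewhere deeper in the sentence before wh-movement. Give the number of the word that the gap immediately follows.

6

In situ: The manager did present which route to the engineer before the deadline.
The filler 'which route' is interpreted as the direct object of 'present'. Wh-movement fronts it, leaving a gap right after 'present':
Which route did the manager present ___ to the engineer before the deadline?
'present' is word 6.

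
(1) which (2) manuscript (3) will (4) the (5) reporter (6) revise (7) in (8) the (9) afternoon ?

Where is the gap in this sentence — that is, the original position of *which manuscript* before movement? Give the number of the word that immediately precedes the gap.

Pre-movement form: The reporter will revise which manuscript in the afternoon.
The filler 'which manuscript' is interpreted as the direct object of 'revise'. Fronting leaves a gap immediately after 'revise':
Which manuscript will the reporter revise ___ in the afternoon?
'revise' is word 6.

6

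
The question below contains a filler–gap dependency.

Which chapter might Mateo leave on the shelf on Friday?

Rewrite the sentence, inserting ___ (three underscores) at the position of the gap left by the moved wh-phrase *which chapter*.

Underlying clause: Mateo might leave which chapter on the shelf on Friday.
'which chapter' is the direct object of 'leave'. The gap is right after 'leave'.

Which chapter might Mateo leave ___ on the shelf on Friday?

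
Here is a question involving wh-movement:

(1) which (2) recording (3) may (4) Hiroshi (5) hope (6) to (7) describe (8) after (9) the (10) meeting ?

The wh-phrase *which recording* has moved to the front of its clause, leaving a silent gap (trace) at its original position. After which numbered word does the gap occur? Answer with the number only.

Underlying clause: Hiroshi may hope to describe which recording after the meeting.
'which recording' functions as the direct object of 'describe'. Wh-movement fronts it, leaving a gap right after 'describe':
Which recording may Hiroshi hope to describe ___ after the meeting?
'describe' is word 7.

7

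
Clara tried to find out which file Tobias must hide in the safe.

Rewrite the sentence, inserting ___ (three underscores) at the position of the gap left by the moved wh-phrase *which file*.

Clara tried to find out which file Tobias must hide ___ in the safe.

Underlying clause: Tobias must hide which file in the safe.
'which file' functions as the direct object of 'hide'. The gap is right after 'hide'.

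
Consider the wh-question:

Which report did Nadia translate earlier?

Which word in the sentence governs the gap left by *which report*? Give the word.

translate

Pre-movement form: Nadia did translate which report earlier.
'which report' functions as the direct object of 'translate'. Fronting leaves a gap immediately after 'translate':
Which report did Nadia translate ___ earlier?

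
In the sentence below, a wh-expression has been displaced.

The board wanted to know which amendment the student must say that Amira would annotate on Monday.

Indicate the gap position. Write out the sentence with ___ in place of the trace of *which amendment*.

The board wanted to know which amendment the student must say that Amira would annotate ___ on Monday.

Before movement: The student must say that Amira would annotate which amendment on Monday.
'which amendment' functions as the direct object of 'annotate'. The gap is right after 'annotate'.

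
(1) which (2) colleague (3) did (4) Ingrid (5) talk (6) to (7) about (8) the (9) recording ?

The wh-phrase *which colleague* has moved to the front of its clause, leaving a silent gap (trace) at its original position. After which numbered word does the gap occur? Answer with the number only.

In situ: Ingrid did talk to which colleague about the recording.
'which colleague' is the object of the preposition 'to'. Fronting leaves a gap immediately after 'to':
Which colleague did Ingrid talk to ___ about the recording?
'to' is word 6.

6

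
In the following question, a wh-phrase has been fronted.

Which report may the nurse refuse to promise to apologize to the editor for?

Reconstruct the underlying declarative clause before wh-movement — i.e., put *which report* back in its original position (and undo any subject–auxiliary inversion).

The nurse may refuse to promise to apologize to the editor for which report.

'which report' is the object of the preposition 'for'. Wh-movement fronts it, leaving a gap right after 'for':
Which report may the nurse refuse to promise to apologize to the editor for ___?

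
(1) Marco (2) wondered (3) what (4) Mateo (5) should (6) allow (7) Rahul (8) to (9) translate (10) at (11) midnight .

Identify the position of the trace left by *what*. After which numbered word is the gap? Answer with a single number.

Underlying clause: Mateo should allow Rahul to translate what at midnight.
The filler 'what' is interpreted as the direct object of 'translate'. It moves to the left edge, and the trace sits right after 'translate':
Marco wondered what Mateo should allow Rahul to translate ___ at midnight.
'translate' is word 9.

9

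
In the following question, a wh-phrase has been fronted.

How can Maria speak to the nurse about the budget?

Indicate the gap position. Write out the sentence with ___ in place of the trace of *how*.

How can Maria speak to the nurse about the budget ___?

Before movement: Maria can speak to the nurse about the budget how.
'how' functions as the manner adjunct. The gap is right after 'budget'.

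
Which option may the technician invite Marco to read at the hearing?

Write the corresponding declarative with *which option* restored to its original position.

The technician may invite Marco to read which option at the hearing.

The filler 'which option' is interpreted as the direct object of 'read'. It moves to the left edge, and the trace sits right after 'read':
Which option may the technician invite Marco to read ___ at the hearing?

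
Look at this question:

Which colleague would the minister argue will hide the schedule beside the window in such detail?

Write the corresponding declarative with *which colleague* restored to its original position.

The minister would argue which colleague will hide the schedule beside the window in such detail.

'which colleague' functions as the subject of the clause embedded under 'argue'. Wh-movement fronts it, leaving a gap right after 'argue':
Which colleague would the minister argue ___ will hide the schedule beside the window in such detail?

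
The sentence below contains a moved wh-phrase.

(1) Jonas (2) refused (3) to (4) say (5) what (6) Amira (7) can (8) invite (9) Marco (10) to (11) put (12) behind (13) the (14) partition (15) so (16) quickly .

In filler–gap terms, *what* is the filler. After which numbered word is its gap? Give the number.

In situ: Amira can invite Marco to put what behind the partition so quickly.
'what' is the direct object of 'put'. Wh-movement fronts it, leaving a gap right after 'put':
Jonas refused to say what Amira can invite Marco to put ___ behind the partition so quickly.
'put' is word 11.

11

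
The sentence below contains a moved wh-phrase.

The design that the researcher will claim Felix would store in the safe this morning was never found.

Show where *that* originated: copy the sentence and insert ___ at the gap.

The design that the researcher will claim Felix would store ___ in the safe this morning was never found.

'that' is the direct object of 'store'. The gap is right after 'store'.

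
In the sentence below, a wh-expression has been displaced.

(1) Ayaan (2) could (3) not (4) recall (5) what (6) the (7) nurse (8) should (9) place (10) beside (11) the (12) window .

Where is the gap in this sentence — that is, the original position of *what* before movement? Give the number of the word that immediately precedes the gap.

Pre-movement form: The nurse should place what beside the window.
The filler 'what' is interpreted as the direct object of 'place'. It moves to the left edge, and the trace sits right after 'place':
Ayaan could not recall what the nurse should place ___ beside the window.
'place' is word 9.

9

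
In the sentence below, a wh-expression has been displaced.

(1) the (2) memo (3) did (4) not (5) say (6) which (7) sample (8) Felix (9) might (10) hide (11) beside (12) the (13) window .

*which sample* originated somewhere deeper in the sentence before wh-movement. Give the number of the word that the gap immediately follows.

Underlying clause: Felix might hide which sample beside the window.
The filler 'which sample' is interpreted as the direct object of 'hide'. Wh-movement fronts it, leaving a gap right after 'hide':
The memo did not say which sample Felix might hide ___ beside the window.
'hide' is word 10.

10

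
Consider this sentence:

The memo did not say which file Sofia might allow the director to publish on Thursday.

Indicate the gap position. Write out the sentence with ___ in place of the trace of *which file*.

Pre-movement form: Sofia might allow the director to publish which file on Thursday.
'which file' functions as the direct object of 'publish'. The gap is right after 'publish'.

The memo did not say which file Sofia might allow the director to publish ___ on Thursday.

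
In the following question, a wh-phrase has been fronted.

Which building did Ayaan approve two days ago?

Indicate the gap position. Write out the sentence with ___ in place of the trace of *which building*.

Which building did Ayaan approve ___ two days ago?

Underlying clause: Ayaan did approve which building two days ago.
'which building' functions as the direct object of 'approve'. The gap is right after 'approve'.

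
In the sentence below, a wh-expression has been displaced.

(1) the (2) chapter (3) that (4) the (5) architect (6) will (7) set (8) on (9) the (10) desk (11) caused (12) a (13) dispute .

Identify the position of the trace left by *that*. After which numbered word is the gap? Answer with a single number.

'that' functions as the direct object of 'set'. Fronting leaves a gap immediately after 'set':
The chapter that the architect will set ___ on the desk caused a dispute.
'set' is word 7.

7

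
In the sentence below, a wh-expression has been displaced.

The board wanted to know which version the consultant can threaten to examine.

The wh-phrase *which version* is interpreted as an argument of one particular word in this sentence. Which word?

In situ: The consultant can threaten to examine which version.
'which version' is the direct object of 'examine'. Fronting leaves a gap immediately after 'examine':
The board wanted to know which version the consultant can threaten to examine ___.

examine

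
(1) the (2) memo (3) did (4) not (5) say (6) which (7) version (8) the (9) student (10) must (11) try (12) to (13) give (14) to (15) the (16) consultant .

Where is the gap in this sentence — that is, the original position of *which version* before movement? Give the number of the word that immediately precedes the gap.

13

Before movement: The student must try to give which version to the consultant.
The filler 'which version' is interpreted as the direct object of 'give'. Wh-movement fronts it, leaving a gap right after 'give':
The memo did not say which version the student must try to give ___ to the consultant.
'give' is word 13.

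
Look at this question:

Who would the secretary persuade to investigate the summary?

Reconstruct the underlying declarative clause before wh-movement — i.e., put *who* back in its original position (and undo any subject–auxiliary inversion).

The filler 'who' is interpreted as the direct object of 'persuade'. Wh-movement fronts it, leaving a gap right after 'persuade':
Who would the secretary persuade ___ to investigate the summary?

The secretary would persuade who to investigate the summary.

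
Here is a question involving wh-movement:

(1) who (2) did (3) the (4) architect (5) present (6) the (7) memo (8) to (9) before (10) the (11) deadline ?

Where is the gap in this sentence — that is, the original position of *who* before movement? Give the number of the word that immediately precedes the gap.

Before movement: The architect did present the memo to who before the deadline.
'who' is the object of the preposition 'to' (recipient of 'present'). Fronting leaves a gap immediately after 'to':
Who did the architect present the memo to ___ before the deadline?
'to' is word 8.

8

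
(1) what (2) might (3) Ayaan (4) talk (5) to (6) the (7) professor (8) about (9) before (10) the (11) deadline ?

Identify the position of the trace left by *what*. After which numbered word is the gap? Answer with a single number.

Pre-movement form: Ayaan might talk to the professor about what before the deadline.
'what' is the object of the preposition 'about'. Fronting leaves a gap immediately after 'about':
What might Ayaan talk to the professor about ___ before the deadline?
'about' is word 8.

8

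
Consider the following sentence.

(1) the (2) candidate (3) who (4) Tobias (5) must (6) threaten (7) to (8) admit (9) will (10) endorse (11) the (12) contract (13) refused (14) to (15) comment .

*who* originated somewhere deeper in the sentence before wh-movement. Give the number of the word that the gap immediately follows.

8

'who' is the subject of the clause embedded under 'admit'. Fronting leaves a gap immediately after 'admit':
The candidate who Tobias must threaten to admit ___ will endorse the contract refused to comment.
'admit' is word 8.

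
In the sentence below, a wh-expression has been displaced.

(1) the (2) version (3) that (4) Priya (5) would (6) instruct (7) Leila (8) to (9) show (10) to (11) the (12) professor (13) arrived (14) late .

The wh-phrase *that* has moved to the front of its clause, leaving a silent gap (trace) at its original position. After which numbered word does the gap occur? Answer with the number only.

'that' is the direct object of 'show'. Wh-movement fronts it, leaving a gap right after 'show':
The version that Priya would instruct Leila to show ___ to the professor arrived late.
'show' is word 9.

9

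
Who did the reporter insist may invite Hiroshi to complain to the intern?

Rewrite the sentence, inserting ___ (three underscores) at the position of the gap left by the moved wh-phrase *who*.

Who did the reporter insist ___ may invite Hiroshi to complain to the intern?

Before movement: The reporter did insist who may invite Hiroshi to complain to the intern.
'who' functions as the subject of the clause embedded under 'insist'. The gap is right after 'insist'.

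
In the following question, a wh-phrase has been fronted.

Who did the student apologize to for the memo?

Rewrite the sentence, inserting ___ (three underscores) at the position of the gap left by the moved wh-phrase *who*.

Pre-movement form: The student did apologize to who for the memo.
'who' is the object of the preposition 'to'. The gap is right after 'to'.

Who did the student apologize to ___ for the memo?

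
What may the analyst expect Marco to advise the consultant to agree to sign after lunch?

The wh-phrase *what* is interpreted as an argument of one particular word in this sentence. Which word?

sign

In situ: The analyst may expect Marco to advise the consultant to agree to sign what after lunch.
'what' functions as the direct object of 'sign'. It moves to the left edge, and the trace sits right after 'sign':
What may the analyst expect Marco to advise the consultant to agree to sign ___ after lunch?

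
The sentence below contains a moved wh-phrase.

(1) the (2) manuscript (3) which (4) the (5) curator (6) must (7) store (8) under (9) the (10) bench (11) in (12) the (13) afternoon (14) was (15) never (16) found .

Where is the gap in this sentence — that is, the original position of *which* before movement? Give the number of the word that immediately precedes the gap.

7

The filler 'which' is interpreted as the direct object of 'store'. Wh-movement fronts it, leaving a gap right after 'store':
The manuscript which the curator must store ___ under the bench in the afternoon was never found.
'store' is word 7.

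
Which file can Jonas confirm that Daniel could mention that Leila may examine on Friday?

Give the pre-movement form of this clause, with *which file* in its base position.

'which file' functions as the direct object of 'examine'. Fronting leaves a gap immediately after 'examine':
Which file can Jonas confirm that Daniel could mention that Leila may examine ___ on Friday?

Jonas can confirm that Daniel could mention that Leila may examine which file on Friday.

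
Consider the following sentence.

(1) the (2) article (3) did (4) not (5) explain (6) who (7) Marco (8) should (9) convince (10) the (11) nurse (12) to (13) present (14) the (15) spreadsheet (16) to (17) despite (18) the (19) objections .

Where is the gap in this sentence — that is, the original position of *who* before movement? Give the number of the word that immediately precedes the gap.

Before movement: Marco should convince the nurse to present the spreadsheet to who despite the objections.
'who' is the object of the preposition 'to' (recipient of 'present'). It moves to the left edge, and the trace sits right after 'to':
The article did not explain who Marco should convince the nurse to present the spreadsheet to ___ despite the objections.
'to' is word 16.

16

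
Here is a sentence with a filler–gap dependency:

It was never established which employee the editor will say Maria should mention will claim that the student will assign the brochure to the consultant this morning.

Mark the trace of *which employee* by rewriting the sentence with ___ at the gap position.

Pre-movement form: The editor will say Maria should mention which employee will claim that the student will assign the brochure to the consultant this morning.
'which employee' is the subject of the clause embedded under 'mention'. The gap is right after 'mention'.

It was never established which employee the editor will say Maria should mention ___ will claim that the student will assign the brochure to the consultant this morning.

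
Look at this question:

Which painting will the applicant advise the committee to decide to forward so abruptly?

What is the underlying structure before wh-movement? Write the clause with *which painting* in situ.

'which painting' functions as the direct object of 'forward'. It moves to the left edge, and the trace sits right after 'forward':
Which painting will the applicant advise the committee to decide to forward ___ so abruptly?

The applicant will advise the committee to decide to forward which painting so abruptly.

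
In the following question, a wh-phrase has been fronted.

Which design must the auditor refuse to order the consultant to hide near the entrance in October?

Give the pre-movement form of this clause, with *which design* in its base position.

The auditor must refuse to order the consultant to hide which design near the entrance in October.

'which design' functions as the direct object of 'hide'. Wh-movement fronts it, leaving a gap right after 'hide':
Which design must the auditor refuse to order the consultant to hide ___ near the entrance in October?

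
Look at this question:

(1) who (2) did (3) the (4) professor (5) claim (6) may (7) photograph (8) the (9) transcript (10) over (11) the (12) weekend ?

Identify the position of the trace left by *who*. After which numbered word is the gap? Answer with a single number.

Pre-movement form: The professor did claim who may photograph the transcript over the weekend.
'who' functions as the subject of the clause embedded under 'claim'. Fronting leaves a gap immediately after 'claim':
Who did the professor claim ___ may photograph the transcript over the weekend?
'claim' is word 5.

5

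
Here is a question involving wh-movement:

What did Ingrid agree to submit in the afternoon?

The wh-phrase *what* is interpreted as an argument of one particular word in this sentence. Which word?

submit

Pre-movement form: Ingrid did agree to submit what in the afternoon.
The filler 'what' is interpreted as the direct object of 'submit'. Wh-movement fronts it, leaving a gap right after 'submit':
What did Ingrid agree to submit ___ in the afternoon?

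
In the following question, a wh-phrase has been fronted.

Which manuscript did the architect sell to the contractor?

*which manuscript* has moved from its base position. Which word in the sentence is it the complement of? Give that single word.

In situ: The architect did sell which manuscript to the contractor.
'which manuscript' is the direct object of 'sell'. It moves to the left edge, and the trace sits right after 'sell':
Which manuscript did the architect sell ___ to the contractor?

sell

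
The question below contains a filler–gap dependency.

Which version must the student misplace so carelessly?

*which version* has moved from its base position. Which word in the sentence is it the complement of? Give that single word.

Before movement: The student must misplace which version so carelessly.
'which version' is the direct object of 'misplace'. Fronting leaves a gap immediately after 'misplace':
Which version must the student misplace ___ so carelessly?

misplace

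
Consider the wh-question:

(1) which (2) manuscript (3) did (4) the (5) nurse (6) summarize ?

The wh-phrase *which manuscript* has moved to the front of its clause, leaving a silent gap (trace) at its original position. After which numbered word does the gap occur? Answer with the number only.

In situ: The nurse did summarize which manuscript.
The filler 'which manuscript' is interpreted as the direct object of 'summarize'. It moves to the left edge, and the trace sits right after 'summarize':
Which manuscript did the nurse summarize ___?
'summarize' is word 6.

6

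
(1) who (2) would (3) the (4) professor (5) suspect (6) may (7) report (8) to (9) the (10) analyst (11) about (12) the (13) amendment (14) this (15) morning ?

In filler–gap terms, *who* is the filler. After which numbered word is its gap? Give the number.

5

In situ: The professor would suspect who may report to the analyst about the amendment this morning.
'who' is the subject of the clause embedded under 'suspect'. Wh-movement fronts it, leaving a gap right after 'suspect':
Who would the professor suspect ___ may report to the analyst about the amendment this morning?
'suspect' is word 5.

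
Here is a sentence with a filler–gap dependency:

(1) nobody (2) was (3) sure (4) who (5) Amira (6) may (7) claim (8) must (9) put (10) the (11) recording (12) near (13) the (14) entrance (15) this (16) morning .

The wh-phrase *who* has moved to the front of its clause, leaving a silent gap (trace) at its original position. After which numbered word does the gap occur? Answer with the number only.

Pre-movement form: Amira may claim who must put the recording near the entrance this morning.
The filler 'who' is interpreted as the subject of the clause embedded under 'claim'. It moves to the left edge, and the trace sits right after 'claim':
Nobody was sure who Amira may claim ___ must put the recording near the entrance this morning.
'claim' is word 7.

7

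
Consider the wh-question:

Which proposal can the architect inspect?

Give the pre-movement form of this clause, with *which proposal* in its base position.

The architect can inspect which proposal.

The filler 'which proposal' is interpreted as the direct object of 'inspect'. Wh-movement fronts it, leaving a gap right after 'inspect':
Which proposal can the architect inspect ___?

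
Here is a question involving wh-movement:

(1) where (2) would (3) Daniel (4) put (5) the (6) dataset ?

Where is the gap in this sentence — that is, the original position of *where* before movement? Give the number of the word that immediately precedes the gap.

Pre-movement form: Daniel would put the dataset where.
'where' is the locative complement of 'put'. Wh-movement fronts it, leaving a gap right after 'dataset':
Where would Daniel put the dataset ___?
'dataset' is word 6.

6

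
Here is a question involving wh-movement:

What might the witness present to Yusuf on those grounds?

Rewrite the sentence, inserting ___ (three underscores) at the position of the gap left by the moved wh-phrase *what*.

Underlying clause: The witness might present what to Yusuf on those grounds.
'what' functions as the direct object of 'present'. The gap is right after 'present'.

What might the witness present ___ to Yusuf on those grounds?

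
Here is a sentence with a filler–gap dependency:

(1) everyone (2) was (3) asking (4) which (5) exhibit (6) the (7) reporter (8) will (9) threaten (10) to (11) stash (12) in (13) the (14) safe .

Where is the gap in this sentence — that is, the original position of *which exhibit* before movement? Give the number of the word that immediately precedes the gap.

Pre-movement form: The reporter will threaten to stash which exhibit in the safe.
The filler 'which exhibit' is interpreted as the direct object of 'stash'. Wh-movement fronts it, leaving a gap right after 'stash':
Everyone was asking which exhibit the reporter will threaten to stash ___ in the safe.
'stash' is word 11.

11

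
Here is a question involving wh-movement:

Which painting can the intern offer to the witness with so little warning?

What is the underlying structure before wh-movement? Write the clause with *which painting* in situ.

The filler 'which painting' is interpreted as the direct object of 'offer'. It moves to the left edge, and the trace sits right after 'offer':
Which painting can the intern offer ___ to the witness with so little warning?

The intern can offer which painting to the witness with so little warning.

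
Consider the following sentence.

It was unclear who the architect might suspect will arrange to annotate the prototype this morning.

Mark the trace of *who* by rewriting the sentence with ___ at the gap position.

It was unclear who the architect might suspect ___ will arrange to annotate the prototype this morning.

Pre-movement form: The architect might suspect who will arrange to annotate the prototype this morning.
'who' functions as the subject of the clause embedded under 'suspect'. The gap is right after 'suspect'.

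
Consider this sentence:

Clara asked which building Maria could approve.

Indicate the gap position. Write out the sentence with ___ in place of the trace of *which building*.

Underlying clause: Maria could approve which building.
'which building' functions as the direct object of 'approve'. The gap is right after 'approve'.

Clara asked which building Maria could approve ___.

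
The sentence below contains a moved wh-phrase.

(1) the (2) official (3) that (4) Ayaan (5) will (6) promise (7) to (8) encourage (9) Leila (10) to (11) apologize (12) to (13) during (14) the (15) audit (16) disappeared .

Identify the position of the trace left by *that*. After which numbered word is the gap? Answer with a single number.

12

'that' functions as the object of the preposition 'to'. Wh-movement fronts it, leaving a gap right after 'to':
The official that Ayaan will promise to encourage Leila to apologize to ___ during the audit disappeared.
'to' is word 12.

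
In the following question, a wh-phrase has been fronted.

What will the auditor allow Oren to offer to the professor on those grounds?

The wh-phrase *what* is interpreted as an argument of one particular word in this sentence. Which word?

offer

Underlying clause: The auditor will allow Oren to offer what to the professor on those grounds.
The filler 'what' is interpreted as the direct object of 'offer'. It moves to the left edge, and the trace sits right after 'offer':
What will the auditor allow Oren to offer ___ to the professor on those grounds?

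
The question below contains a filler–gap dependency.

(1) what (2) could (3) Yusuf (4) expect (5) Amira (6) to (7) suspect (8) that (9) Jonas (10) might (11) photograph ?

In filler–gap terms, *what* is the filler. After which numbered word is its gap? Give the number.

11

Underlying clause: Yusuf could expect Amira to suspect that Jonas might photograph what.
The filler 'what' is interpreted as the direct object of 'photograph'. Fronting leaves a gap immediately after 'photograph':
What could Yusuf expect Amira to suspect that Jonas might photograph ___?
'photograph' is word 11.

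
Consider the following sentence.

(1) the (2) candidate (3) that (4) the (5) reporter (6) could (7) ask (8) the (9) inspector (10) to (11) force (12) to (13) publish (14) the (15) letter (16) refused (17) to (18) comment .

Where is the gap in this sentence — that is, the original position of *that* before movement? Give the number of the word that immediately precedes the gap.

The filler 'that' is interpreted as the direct object of 'force'. Fronting leaves a gap immediately after 'force':
The candidate that the reporter could ask the inspector to force ___ to publish the letter refused to comment.
'force' is word 11.

11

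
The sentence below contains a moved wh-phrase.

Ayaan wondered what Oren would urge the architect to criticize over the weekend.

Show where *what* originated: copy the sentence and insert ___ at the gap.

In situ: Oren would urge the architect to criticize what over the weekend.
The filler 'what' is interpreted as the direct object of 'criticize'. The gap is right after 'criticize'.

Ayaan wondered what Oren would urge the architect to criticize ___ over the weekend.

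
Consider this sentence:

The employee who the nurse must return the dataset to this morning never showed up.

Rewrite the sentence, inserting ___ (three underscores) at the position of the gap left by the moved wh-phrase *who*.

The employee who the nurse must return the dataset to ___ this morning never showed up.

The filler 'who' is interpreted as the object of the preposition 'to' (recipient of 'return'). The gap is right after 'to'.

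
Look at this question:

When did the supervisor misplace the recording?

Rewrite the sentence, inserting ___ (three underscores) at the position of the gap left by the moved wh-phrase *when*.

Underlying clause: The supervisor did misplace the recording when.
'when' functions as the temporal adjunct. The gap is right after 'recording'.

When did the supervisor misplace the recording ___?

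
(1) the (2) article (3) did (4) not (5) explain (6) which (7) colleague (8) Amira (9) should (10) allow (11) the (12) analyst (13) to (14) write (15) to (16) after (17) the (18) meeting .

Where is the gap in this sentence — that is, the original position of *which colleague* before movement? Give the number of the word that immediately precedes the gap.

Underlying clause: Amira should allow the analyst to write to which colleague after the meeting.
'which colleague' is the object of the preposition 'to'. It moves to the left edge, and the trace sits right after 'to':
The article did not explain which colleague Amira should allow the analyst to write to ___ after the meeting.
'to' is word 15.

15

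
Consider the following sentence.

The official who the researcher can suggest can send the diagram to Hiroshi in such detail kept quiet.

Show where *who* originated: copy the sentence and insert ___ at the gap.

'who' functions as the subject of the clause embedded under 'suggest'. The gap is right after 'suggest'.

The official who the researcher can suggest ___ can send the diagram to Hiroshi in such detail kept quiet.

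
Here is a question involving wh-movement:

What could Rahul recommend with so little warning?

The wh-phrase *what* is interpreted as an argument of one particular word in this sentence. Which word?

In situ: Rahul could recommend what with so little warning.
The filler 'what' is interpreted as the direct object of 'recommend'. Fronting leaves a gap immediately after 'recommend':
What could Rahul recommend ___ with so little warning?

recommend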